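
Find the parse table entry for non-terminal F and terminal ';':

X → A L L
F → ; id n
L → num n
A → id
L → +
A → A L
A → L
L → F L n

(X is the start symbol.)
F → ; id n

To find M[F, ';'], we find productions for F where ';' is in the predict set (PREDICT(N → α) = (FIRST(α) \ {ε}) ∪ (FOLLOW(N) if α ⇒* ε)).

F → ; id n: PREDICT = { ';' }
  ';' is in predict set, so this production goes in M[F, ';']

M[F, ';'] = F → ; id n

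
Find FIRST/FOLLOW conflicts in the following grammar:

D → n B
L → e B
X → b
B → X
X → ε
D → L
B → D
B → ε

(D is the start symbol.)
A FIRST/FOLLOW conflict occurs when a non-terminal N has a nullable alternative N → β (β ⇒* ε) and another alternative N → α with FIRST(α) ∩ FOLLOW(N) ≠ ∅: on such a lookahead the parser cannot decide between expanding α and letting N vanish via β.

Nullable non-terminals: B, X.
FIRST sets used below: FIRST(X) = { 'b', ε }, FIRST(D) = { 'e', 'n' }

B: nullable alternative(s) B → X, B → ε; FOLLOW(B) = { $ }
  B → X: FIRST \ {ε} = { 'b' } — disjoint from FOLLOW(B)
  B → D: FIRST \ {ε} = { 'e', 'n' } — disjoint from FOLLOW(B)
  B → ε: FIRST \ {ε} = { } — disjoint from FOLLOW(B)

X: nullable alternative(s) X → ε; FOLLOW(X) = { $ }
  X → b: FIRST \ {ε} = { 'b' } — disjoint from FOLLOW(X)
  X → ε: FIRST \ {ε} = { } — this is the only nullable alternative, skip

D, L have no nullable alternative, so no FIRST/FOLLOW check is needed there.

No FIRST/FOLLOW conflicts found.

Answer: No FIRST/FOLLOW conflicts.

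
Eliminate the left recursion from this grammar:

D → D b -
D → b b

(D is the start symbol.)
D → b b D'
D' → b - D'
D' → ε

D is directly left-recursive. The standard transformation for
  A → A α₁ | ... | A α_m | β₁ | ... | β_n
is
  A  → β₁ A' | ... | β_n A'
  A' → α₁ A' | ... | α_m A' | ε

D → b b becomes D → b b D'
D → D b - becomes D' → b - D'
Add D' → ε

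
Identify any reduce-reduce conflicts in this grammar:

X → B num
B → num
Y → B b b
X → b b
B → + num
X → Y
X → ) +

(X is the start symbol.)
No reduce-reduce conflicts

A reduce-reduce conflict occurs when an LR(0) state has two complete items [A → α .] and [B → β .] — both call for a reduction, and with no lookahead the parser cannot choose between them.

Augment with X' → X and build the canonical LR(0) collection (I0 = CLOSURE({[X' → . X]}), then GOTO on every symbol after a dot until no new states appear). It has 14 states:
  I0: { [B → . + num], [B → . num], [X → . ) +], [X → . B num], [X → . Y], [X → . b b], [X' → . X], [Y → . B b b] }  — shift
  I1: { [X → ) . +] }  — shift
  I2: { [B → + . num] }  — shift
  I3: { [X → B . num], [Y → B . b b] }  — shift
  I4: { [X' → X .] }  — accept
  I5: { [X → Y .] }  — reduce
  I6: { [X → b . b] }  — shift
  I7: { [B → num .] }  — reduce
  I8: { [X → b b .] }  — reduce
  I9: { [Y → B b . b] }  — shift
  I10: { [X → B num .] }  — reduce
  I11: { [Y → B b b .] }  — reduce
  I12: { [B → + num .] }  — reduce
  I13: { [X → ) + .] }  — reduce

No state contains more than one complete item.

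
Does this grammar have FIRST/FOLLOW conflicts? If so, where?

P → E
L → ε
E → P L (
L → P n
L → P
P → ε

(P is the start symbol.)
A FIRST/FOLLOW conflict occurs when a non-terminal N has a nullable alternative N → β (β ⇒* ε) and another alternative N → α with FIRST(α) ∩ FOLLOW(N) ≠ ∅: on such a lookahead the parser cannot decide between expanding α and letting N vanish via β.

Nullable non-terminals: L, P.
FIRST sets used below: FIRST(P) = { '(', 'n', ε }, FIRST(E) = { '(', 'n' }

L: nullable alternative(s) L → ε, L → P; FOLLOW(L) = { '(' }
  L → ε: FIRST \ {ε} = { } — disjoint from FOLLOW(L)
  L → P n: FIRST \ {ε} = { '(', 'n' } — overlaps FOLLOW(L) on { '(' }: CONFLICT
  L → P: FIRST \ {ε} = { '(', 'n' } — overlaps FOLLOW(L) on { '(' }: CONFLICT

P: nullable alternative(s) P → ε; FOLLOW(P) = { $, '(', 'n' }
  P → E: FIRST \ {ε} = { '(', 'n' } — overlaps FOLLOW(P) on { '(', 'n' }: CONFLICT
  P → ε: FIRST \ {ε} = { } — this is the only nullable alternative, skip

E has no nullable alternative, so no FIRST/FOLLOW check is needed there.

So the grammar has 3 FIRST/FOLLOW conflicts (marked CONFLICT above).

Answer: Yes. P → E with FOLLOW(P) on { '(', 'n' }; L → P n with FOLLOW(L) on { '(' }; L → P with FOLLOW(L) on { '(' }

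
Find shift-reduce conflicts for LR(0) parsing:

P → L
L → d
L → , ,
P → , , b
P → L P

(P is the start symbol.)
Yes — I2: [P → L .] vs [L → . , ,]; I6: [L → , , .] vs [P → , , . b]

A shift-reduce conflict occurs when an LR(0) state has both:
  - a complete (reduce) item [A → α .] (dot at the end), and
  - a shift item [B → β . c γ] (dot before a terminal).

Augment with P' → P and build the canonical LR(0) collection (I0 = CLOSURE({[P' → . P]}), then GOTO on every symbol after a dot until no new states appear). It has 8 states:
  I0: { [L → . , ,], [L → . d], [P → . , , b], [P → . L P], [P → . L], [P' → . P] }  — shift
  I1: { [L → , . ,], [P → , . , b] }  — shift
  I2: { [L → . , ,], [L → . d], [P → . , , b], [P → . L P], [P → . L], [P → L . P], [P → L .] }  — shift, reduce
  I3: { [P' → P .] }  — accept
  I4: { [L → d .] }  — reduce
  I5: { [P → L P .] }  — reduce
  I6: { [L → , , .], [P → , , . b] }  — shift, reduce
  I7: { [P → , , b .] }  — reduce

I2 contains reduce item [P → L .] and shift items [L → . , ,], [L → . d], [P → . , , b] — shift-reduce conflict.
I6 contains reduce item [L → , , .] and shift item [P → , , . b] — shift-reduce conflict.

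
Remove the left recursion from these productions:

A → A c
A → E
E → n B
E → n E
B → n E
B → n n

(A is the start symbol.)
A is directly left-recursive. The standard transformation for
  A → A α₁ | ... | A α_m | β₁ | ... | β_n
is
  A  → β₁ A' | ... | β_n A'
  A' → α₁ A' | ... | α_m A' | ε

A → E becomes A → E A'
A → A c becomes A' → c A'
Add A' → ε

Productions for other non-terminals are unchanged:
  E → n B
  E → n E
  B → n E
  B → n n

Resulting grammar:
A → E A'
A' → c A'
A' → ε
E → n B
E → n E
B → n E
B → n n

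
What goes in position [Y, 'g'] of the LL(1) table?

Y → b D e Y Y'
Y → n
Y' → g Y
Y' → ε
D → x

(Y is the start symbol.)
To find M[Y, 'g'], we find productions for Y where 'g' is in the predict set (PREDICT(N → α) = (FIRST(α) \ {ε}) ∪ (FOLLOW(N) if α ⇒* ε)).

Y → b D e Y Y': PREDICT = { 'b' }
Y → n: PREDICT = { 'n' }

M[Y, 'g'] is empty (no production applies)

Answer: Empty (error entry)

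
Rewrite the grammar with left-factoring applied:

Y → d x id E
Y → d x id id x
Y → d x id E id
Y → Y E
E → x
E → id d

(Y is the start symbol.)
Left-factoring transforms A → αβ₁ | αβ₂ into A → αA' and A' → β₁ | β₂
(α is the longest common prefix among the alternatives). Repeat until
no nonterminal has two alternatives with a common prefix.

Round 1: Y has alternatives sharing prefix 'd x id'. Introduce Y': Y → d x id Y'
  Add: Y' → E
  Add: Y' → id x
  Add: Y' → E id

Round 2: Y' has alternatives sharing prefix 'E'. Introduce Y'': Y' → E Y''
  Add: Y'' → ε
  Add: Y'' → id

No remaining common prefixes — done.

Resulting grammar:
Y → d x id Y'
Y' → E Y''
Y'' → ε
Y'' → id
Y' → id x
Y → Y E
E → x
E → id d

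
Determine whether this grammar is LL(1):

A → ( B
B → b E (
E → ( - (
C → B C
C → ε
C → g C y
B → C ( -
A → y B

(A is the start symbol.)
Relevant sets:
  FIRST(C) = { '(', 'b', 'g', ε }
  FIRST(B) = { '(', 'b', 'g' }
  FOLLOW(C) = { '(', 'y' }

For A:
  PREDICT(A → '(' B) = { '(' }
  PREDICT(A → y B) = { 'y' }
For B:
  PREDICT(B → b E '(') = { 'b' }
  PREDICT(B → C '(' '-') = { '(', 'b', 'g' }
For C:
  PREDICT(C → B C) = { '(', 'b', 'g' }
  PREDICT(C → ε) = { '(', 'y' }
  PREDICT(C → g C y) = { 'g' }
E has a single production, so nothing to check there.

Conflict found: Predict set conflict for B: { 'b' }
The grammar is NOT LL(1).

Answer: No. Predict set conflict for B: { 'b' }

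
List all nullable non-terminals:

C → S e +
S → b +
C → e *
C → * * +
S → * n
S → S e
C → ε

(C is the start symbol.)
{ 'C' }

A non-terminal is nullable if it can derive ε (the empty string): either it has an ε-production, or it has a production whose right-hand side consists entirely of nullable non-terminals.

ε-productions: C → ε
So C is immediately nullable.
No further non-terminal can be added: every production for the remaining non-terminals contains a terminal or a non-nullable non-terminal.
Nullable = { 'C' }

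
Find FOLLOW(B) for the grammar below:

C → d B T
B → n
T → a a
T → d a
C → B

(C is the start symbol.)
To compute FOLLOW(B), find every occurrence of B on a right-hand side N → α B β: add FIRST(β) \ {ε}, and if β is empty or nullable also add FOLLOW(N). Iterate to a fixed point.

In C → d B T: B is followed by T, add FIRST(T) \ {ε} = { 'a', 'd' }
In C → B: B is at the end, add FOLLOW(C)

The FOLLOW sets referred to above (computed the same way, to a fixed point):
  FOLLOW(C) = { $ }

Taking the union: FOLLOW(B) = { $, 'a', 'd' }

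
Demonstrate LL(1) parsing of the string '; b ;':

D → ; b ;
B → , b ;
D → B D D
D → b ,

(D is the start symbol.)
LL(1) parsing maintains a stack (initially the start symbol over $) and the input. At each step: if the stack top is a terminal, match it against the current input token; if it is a non-terminal N, replace it with the RHS of M[N, lookahead] (the unique production whose predict set contains the lookahead).

Stack is shown with the top on the left.

Stack    Input    Action
------------------------
D $      ; b ; $  output D → ; b ;
; b ; $  ; b ; $  match ';'
b ; $    b ; $    match 'b'
; $      ; $      match ';'
$        $        accept

The string is accepted.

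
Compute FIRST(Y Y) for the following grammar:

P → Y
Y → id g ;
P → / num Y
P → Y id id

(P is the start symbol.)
{ 'id' }

FIRST sets of the non-terminals involved (from the grammar, by fixed-point iteration):
  FIRST(Y) = { 'id' }

To compute FIRST(Y Y), process the symbols left to right:
Symbol Y is a non-terminal. Add FIRST(Y) \ {ε} = { 'id' }
Y is not nullable (ε ∉ FIRST(Y)), so stop here.
FIRST(Y Y) = { 'id' }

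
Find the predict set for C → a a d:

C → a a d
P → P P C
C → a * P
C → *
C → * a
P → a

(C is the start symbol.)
PREDICT(C → a a d) = (FIRST(RHS) \ {ε}) ∪ (FOLLOW(C) if ε ∈ FIRST(RHS), i.e. RHS ⇒* ε)
FIRST(a a d) = { 'a' }
ε ∉ FIRST(a a d), so FOLLOW(C) is not added.
PREDICT(C → a a d) = { 'a' }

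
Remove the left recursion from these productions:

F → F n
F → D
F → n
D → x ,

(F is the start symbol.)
F is directly left-recursive. The standard transformation for
  A → A α₁ | ... | A α_m | β₁ | ... | β_n
is
  A  → β₁ A' | ... | β_n A'
  A' → α₁ A' | ... | α_m A' | ε

F → D becomes F → D F'
F → n becomes F → n F'
F → F n becomes F' → n F'
Add F' → ε

Productions for other non-terminals are unchanged:
  D → x ,

Resulting grammar:
F → D F'
F → n F'
F' → n F'
F' → ε
D → x ,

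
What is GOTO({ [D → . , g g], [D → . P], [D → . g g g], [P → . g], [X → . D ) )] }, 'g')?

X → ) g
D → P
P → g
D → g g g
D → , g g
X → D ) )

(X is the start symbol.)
{ [D → g . g g], [P → g .] }

GOTO(I, 'g') = CLOSURE({ [A → αX.β] : [A → α.Xβ] ∈ I, X = 'g' })

Items with dot before 'g', with the dot advanced:
  [D → . g g g] → [D → g . g g]
  [P → . g] → [P → g .]
Closure adds nothing (no advanced item has the dot before a non-terminal).

GOTO = { [D → g . g g], [P → g .] }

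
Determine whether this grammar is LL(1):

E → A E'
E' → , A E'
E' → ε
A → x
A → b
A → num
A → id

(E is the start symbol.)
Relevant sets:
  FOLLOW(E') = { $ }

For E':
  PREDICT(E' → ',' A E') = { ',' }
  PREDICT(E' → ε) = { $ }
For A:
  PREDICT(A → x) = { 'x' }
  PREDICT(A → b) = { 'b' }
  PREDICT(A → num) = { 'num' }
  PREDICT(A → id) = { 'id' }
E has a single production, so nothing to check there.

All predict sets are disjoint. The grammar IS LL(1).

Answer: Yes, the grammar is LL(1).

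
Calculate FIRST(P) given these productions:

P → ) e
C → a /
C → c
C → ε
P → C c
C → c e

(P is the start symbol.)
To compute FIRST(P), examine every production with P on the left-hand side, reading each right-hand side left to right until a non-nullable symbol is reached.

FIRST sets of the other non-terminals involved (by the same procedure, iterated to a fixed point):
  FIRST(C) = { 'a', 'c', ε }

From P → ) e:
  - ')' is a terminal: add ')' and stop
From P → C c:
  - C is a non-terminal: add FIRST(C) \ {ε} = { 'a', 'c' }
    C is nullable, so continue to the next symbol
  - c is a terminal: add 'c' and stop

Collecting: FIRST(P) = { ')', 'a', 'c' }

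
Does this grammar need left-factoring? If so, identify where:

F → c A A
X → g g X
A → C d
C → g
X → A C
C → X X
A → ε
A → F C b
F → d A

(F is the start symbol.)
Left-factoring is needed when two productions for the same non-terminal
share a common prefix on the right-hand side.

Productions for F:
  F → c A A
  F → d A
Productions for X:
  X → g g X
  X → A C
Productions for A:
  A → C d
  A → ε
  A → F C b
Productions for C:
  C → g
  C → X X

No common prefixes found.

Answer: No, left-factoring is not needed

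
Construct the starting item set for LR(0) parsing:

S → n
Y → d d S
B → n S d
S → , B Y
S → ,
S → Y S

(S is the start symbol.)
First, augment the grammar with S' → S
I₀ = CLOSURE({ [S' → . S] }):
  [S' → . S] has the dot before S: add [S → . n], [S → . , B Y], [S → . ,], [S → . Y S]
  [S → . Y S] has the dot before Y: add [Y → . d d S]
No further items can be added.

I₀ = { [S → . , B Y], [S → . ,], [S → . Y S], [S → . n], [S' → . S], [Y → . d d S] }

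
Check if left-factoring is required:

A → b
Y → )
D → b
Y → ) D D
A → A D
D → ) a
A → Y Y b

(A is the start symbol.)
Left-factoring is needed when two productions for the same non-terminal
share a common prefix on the right-hand side.

Productions for A:
  A → b
  A → A D
  A → Y Y b
Productions for Y:
  Y → )
  Y → ) D D
Productions for D:
  D → b
  D → ) a

Found common prefix ')' in productions for Y

Answer: Yes, Y has productions with common prefix ')'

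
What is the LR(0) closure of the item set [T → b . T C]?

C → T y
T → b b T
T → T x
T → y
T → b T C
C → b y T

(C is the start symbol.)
{ [T → . T x], [T → . b T C], [T → . b b T], [T → . y], [T → b . T C] }

To compute CLOSURE, for each item [A → α.Bβ] where B is a non-terminal, add [B → .γ] for all productions B → γ; repeat for the newly added items until nothing changes.

Start with: [T → b . T C]
  [T → b . T C] has the dot before T: add [T → . b b T], [T → . T x], [T → . y], [T → . b T C]
No further items can be added.

CLOSURE = { [T → . T x], [T → . b T C], [T → . b b T], [T → . y], [T → b . T C] }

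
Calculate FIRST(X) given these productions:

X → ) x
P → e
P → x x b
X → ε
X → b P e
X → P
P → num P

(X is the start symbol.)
To compute FIRST(X), examine every production with X on the left-hand side, reading each right-hand side left to right until a non-nullable symbol is reached.

FIRST sets of the other non-terminals involved (by the same procedure, iterated to a fixed point):
  FIRST(P) = { 'e', 'num', 'x' }

From X → ) x:
  - ')' is a terminal: add ')' and stop
From X → ε:
  - ε-production, so ε ∈ FIRST(X)
From X → b P e:
  - b is a terminal: add 'b' and stop
From X → P:
  - P is a non-terminal: add FIRST(P) \ {ε} = { 'e', 'num', 'x' }
    P is not nullable, so stop

Collecting: FIRST(X) = { ')', 'b', 'e', 'num', 'x', ε }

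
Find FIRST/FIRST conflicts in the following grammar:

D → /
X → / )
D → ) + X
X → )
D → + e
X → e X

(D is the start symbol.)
No FIRST/FIRST conflicts.

Productions for D:
  D → /: FIRST = { '/' }
  D → ) + X: FIRST = { ')' }
  D → + e: FIRST = { '+' }
Productions for X:
  X → / ): FIRST = { '/' }
  X → ): FIRST = { ')' }
  X → e X: FIRST = { 'e' }

All alternatives of each non-terminal have pairwise disjoint FIRST sets.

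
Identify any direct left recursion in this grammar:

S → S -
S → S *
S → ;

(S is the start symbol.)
Direct left recursion occurs when N → N α for some non-terminal N (the right-hand side begins with the left-hand side itself).

S → S -: LEFT RECURSIVE (starts with S)
S → S *: LEFT RECURSIVE (starts with S)
S → ;: starts with ';'

The grammar has direct left recursion on: S.

Answer: Yes, S is left-recursive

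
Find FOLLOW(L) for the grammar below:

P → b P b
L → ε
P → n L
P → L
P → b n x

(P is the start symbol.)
In P → n L: L is at the end, add FOLLOW(P)
In P → L: L is at the end, add FOLLOW(P)

The FOLLOW sets referred to above (computed the same way, to a fixed point):
  FOLLOW(P) = { $, 'b' }

Taking the union: FOLLOW(L) = { $, 'b' }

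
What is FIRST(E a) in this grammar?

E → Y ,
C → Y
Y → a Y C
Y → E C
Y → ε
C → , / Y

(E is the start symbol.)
{ ',', 'a' }

FIRST sets of the non-terminals involved (from the grammar, by fixed-point iteration):
  FIRST(E) = { ',', 'a' }

To compute FIRST(E a), process the symbols left to right:
Symbol E is a non-terminal. Add FIRST(E) \ {ε} = { ',', 'a' }
E is not nullable (ε ∉ FIRST(E)), so stop here.
FIRST(E a) = { ',', 'a' }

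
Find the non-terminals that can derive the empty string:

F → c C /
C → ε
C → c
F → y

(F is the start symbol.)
A non-terminal is nullable if it can derive ε (the empty string): either it has an ε-production, or it has a production whose right-hand side consists entirely of nullable non-terminals.

ε-productions: C → ε
So C is immediately nullable.
No further non-terminal can be added: every production for the remaining non-terminals contains a terminal or a non-nullable non-terminal.
Nullable = { 'C' }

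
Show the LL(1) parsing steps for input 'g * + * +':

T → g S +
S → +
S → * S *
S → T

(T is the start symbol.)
LL(1) parsing maintains a stack (initially the start symbol over $) and the input. At each step: if the stack top is a terminal, match it against the current input token; if it is a non-terminal N, replace it with the RHS of M[N, lookahead] (the unique production whose predict set contains the lookahead).

Stack is shown with the top on the left.

Stack      Input        Action
------------------------------
T $        g * + * + $  output T → g S +
g S + $    g * + * + $  match 'g'
S + $      * + * + $    output S → * S *
* S * + $  * + * + $    match '*'
S * + $    + * + $      output S → +
+ * + $    + * + $      match '+'
* + $      * + $        match '*'
+ $        + $          match '+'
$          $            accept

The string is accepted.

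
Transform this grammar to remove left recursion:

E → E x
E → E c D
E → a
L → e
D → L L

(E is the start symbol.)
E is directly left-recursive. The standard transformation for
  A → A α₁ | ... | A α_m | β₁ | ... | β_n
is
  A  → β₁ A' | ... | β_n A'
  A' → α₁ A' | ... | α_m A' | ε

E → a becomes E → a E'
E → E x becomes E' → x E'
E → E c D becomes E' → c D E'
Add E' → ε

Productions for other non-terminals are unchanged:
  L → e
  D → L L

Resulting grammar:
E → a E'
E' → x E'
E' → c D E'
E' → ε
L → e
D → L L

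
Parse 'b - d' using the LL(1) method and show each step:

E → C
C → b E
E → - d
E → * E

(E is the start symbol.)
Stack is shown with the top on the left.

Stack  Input    Action
----------------------
E $    b - d $  output E → C
C $    b - d $  output C → b E
b E $  b - d $  match 'b'
E $    - d $    output E → - d
- d $  - d $    match '-'
d $    d $      match 'd'
$      $        accept

The string is accepted.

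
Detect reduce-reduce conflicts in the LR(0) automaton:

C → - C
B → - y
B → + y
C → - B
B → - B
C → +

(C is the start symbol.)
Augment with C' → C and build the canonical LR(0) collection (I0 = CLOSURE({[C' → . C]}), then GOTO on every symbol after a dot until no new states appear). It has 11 states:
  I0: { [C → . +], [C → . - B], [C → . - C], [C' → . C] }  — shift
  I1: { [C → + .] }  — reduce
  I2: { [B → . + y], [B → . - B], [B → . - y], [C → - . B], [C → - . C], [C → . +], [C → . - B], [C → . - C] }  — shift
  I3: { [C' → C .] }  — accept
  I4: { [B → + . y], [C → + .] }  — shift, reduce
  I5: { [B → - . B], [B → - . y], [B → . + y], [B → . - B], [B → . - y], [C → - . B], [C → - . C], [C → . +], [C → . - B], [C → . - C] }  — shift
  I6: { [C → - B .] }  — reduce
  I7: { [C → - C .] }  — reduce
  I8: { [B → - B .], [C → - B .] }  — 2 reduces
  I9: { [B → - y .] }  — reduce
  I10: { [B → + y .] }  — reduce

I8 contains complete items [B → - B .], [C → - B .] — reduce-reduce conflict.

Answer: Yes — I8: [B → - B .] vs [C → - B .]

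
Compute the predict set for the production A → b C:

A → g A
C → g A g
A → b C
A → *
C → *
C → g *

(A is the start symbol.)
{ 'b' }

PREDICT(A → b C) = (FIRST(RHS) \ {ε}) ∪ (FOLLOW(A) if ε ∈ FIRST(RHS), i.e. RHS ⇒* ε)
FIRST(b C) = { 'b' }
ε ∉ FIRST(b C), so FOLLOW(A) is not added.
PREDICT(A → b C) = { 'b' }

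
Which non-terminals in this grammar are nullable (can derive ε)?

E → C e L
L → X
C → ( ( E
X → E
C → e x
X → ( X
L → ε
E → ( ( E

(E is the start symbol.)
{ 'L' }

A non-terminal is nullable if it can derive ε (the empty string): either it has an ε-production, or it has a production whose right-hand side consists entirely of nullable non-terminals.

ε-productions: L → ε
So L is immediately nullable.
No further non-terminal can be added: every production for the remaining non-terminals contains a terminal or a non-nullable non-terminal.
Nullable = { 'L' }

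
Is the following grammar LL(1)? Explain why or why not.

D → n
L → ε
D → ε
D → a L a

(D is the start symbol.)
A grammar is LL(1) if for each non-terminal N with multiple productions, the predict sets of those productions are pairwise disjoint, where PREDICT(N → α) = (FIRST(α) \ {ε}) ∪ (FOLLOW(N) if α ⇒* ε).

Relevant sets:
  FOLLOW(D) = { $ }

For D:
  PREDICT(D → n) = { 'n' }
  PREDICT(D → ε) = { $ }
  PREDICT(D → a L a) = { 'a' }
L has a single production, so nothing to check there.

All predict sets are disjoint. The grammar IS LL(1).

Answer: Yes, the grammar is LL(1).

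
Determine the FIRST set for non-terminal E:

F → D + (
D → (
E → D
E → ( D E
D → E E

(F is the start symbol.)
To compute FIRST(E), examine every production with E on the left-hand side, reading each right-hand side left to right until a non-nullable symbol is reached.

FIRST sets of the other non-terminals involved (by the same procedure, iterated to a fixed point):
  FIRST(D) = { '(' }

From E → D:
  - D is a non-terminal: add FIRST(D) \ {ε} = { '(' }
    D is not nullable, so stop
From E → ( D E:
  - '(' is a terminal: add '(' and stop

Collecting: FIRST(E) = { '(' }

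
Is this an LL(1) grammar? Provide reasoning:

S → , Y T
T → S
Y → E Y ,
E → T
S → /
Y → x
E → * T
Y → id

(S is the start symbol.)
Yes, the grammar is LL(1).

A grammar is LL(1) if for each non-terminal N with multiple productions, the predict sets of those productions are pairwise disjoint, where PREDICT(N → α) = (FIRST(α) \ {ε}) ∪ (FOLLOW(N) if α ⇒* ε).

Relevant sets:
  FIRST(E) = { '*', ',', '/' }
  FIRST(T) = { ',', '/' }

For S:
  PREDICT(S → ',' Y T) = { ',' }
  PREDICT(S → '/') = { '/' }
For Y:
  PREDICT(Y → E Y ',') = { '*', ',', '/' }
  PREDICT(Y → x) = { 'x' }
  PREDICT(Y → id) = { 'id' }
For E:
  PREDICT(E → T) = { ',', '/' }
  PREDICT(E → '*' T) = { '*' }
T has a single production, so nothing to check there.

All predict sets are disjoint. The grammar IS LL(1).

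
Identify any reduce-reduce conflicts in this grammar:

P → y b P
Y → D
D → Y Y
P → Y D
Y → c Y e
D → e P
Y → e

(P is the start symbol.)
A reduce-reduce conflict occurs when an LR(0) state has two complete items [A → α .] and [B → β .] — both call for a reduction, and with no lookahead the parser cannot choose between them.

Augment with P' → P and build the canonical LR(0) collection (I0 = CLOSURE({[P' → . P]}), then GOTO on every symbol after a dot until no new states appear). It has 14 states:
  I0: { [D → . Y Y], [D → . e P], [P → . Y D], [P → . y b P], [P' → . P], [Y → . D], [Y → . c Y e], [Y → . e] }  — shift
  I1: { [Y → D .] }  — reduce
  I2: { [P' → P .] }  — accept
  I3: { [D → . Y Y], [D → . e P], [D → Y . Y], [P → Y . D], [Y → . D], [Y → . c Y e], [Y → . e] }  — shift
  I4: { [D → . Y Y], [D → . e P], [Y → . D], [Y → . c Y e], [Y → . e], [Y → c . Y e] }  — shift
  I5: { [D → . Y Y], [D → . e P], [D → e . P], [P → . Y D], [P → . y b P], [Y → . D], [Y → . c Y e], [Y → . e], [Y → e .] }  — shift, reduce
  I6: { [P → y . b P] }  — shift
  I7: { [D → . Y Y], [D → . e P], [P → . Y D], [P → . y b P], [P → y b . P], [Y → . D], [Y → . c Y e], [Y → . e] }  — shift
  I8: { [P → y b P .] }  — reduce
  I9: { [D → e P .] }  — reduce
  I10: { [D → . Y Y], [D → . e P], [D → Y . Y], [Y → . D], [Y → . c Y e], [Y → . e], [Y → c Y . e] }  — shift
  I11: { [D → . Y Y], [D → . e P], [D → Y . Y], [D → Y Y .], [Y → . D], [Y → . c Y e], [Y → . e] }  — shift, reduce
  I12: { [D → . Y Y], [D → . e P], [D → e . P], [P → . Y D], [P → . y b P], [Y → . D], [Y → . c Y e], [Y → . e], [Y → c Y e .], [Y → e .] }  — shift, 2 reduces
  I13: { [P → Y D .], [Y → D .] }  — 2 reduces

I12 contains complete items [Y → c Y e .], [Y → e .] — reduce-reduce conflict.
I13 contains complete items [P → Y D .], [Y → D .] — reduce-reduce conflict.

Answer: Yes — I12: [Y → c Y e .] vs [Y → e .]; I13: [P → Y D .] vs [Y → D .]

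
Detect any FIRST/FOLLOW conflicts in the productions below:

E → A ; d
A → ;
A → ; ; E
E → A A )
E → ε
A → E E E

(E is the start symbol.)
A FIRST/FOLLOW conflict occurs when a non-terminal N has a nullable alternative N → β (β ⇒* ε) and another alternative N → α with FIRST(α) ∩ FOLLOW(N) ≠ ∅: on such a lookahead the parser cannot decide between expanding α and letting N vanish via β.

Nullable non-terminals: A, E.
FIRST sets used below: FIRST(E) = { ')', ';', ε }, FIRST(A) = { ')', ';', ε }

A: nullable alternative(s) A → E E E; FOLLOW(A) = { ')', ';' }
  A → ;: FIRST \ {ε} = { ';' } — overlaps FOLLOW(A) on { ';' }: CONFLICT
  A → ; ; E: FIRST \ {ε} = { ';' } — overlaps FOLLOW(A) on { ';' }: CONFLICT
  A → E E E: FIRST \ {ε} = { ')', ';' } — this is the only nullable alternative, skip

E: nullable alternative(s) E → ε; FOLLOW(E) = { $, ')', ';' }
  E → A ; d: FIRST \ {ε} = { ')', ';' } — overlaps FOLLOW(E) on { ')', ';' }: CONFLICT
  E → A A ): FIRST \ {ε} = { ')', ';' } — overlaps FOLLOW(E) on { ')', ';' }: CONFLICT
  E → ε: FIRST \ {ε} = { } — this is the only nullable alternative, skip

So the grammar has 4 FIRST/FOLLOW conflicts (marked CONFLICT above).

Answer: Yes. E → A ';' d with FOLLOW(E) on { ')', ';' }; E → A A ')' with FOLLOW(E) on { ')', ';' }; A → ';' with FOLLOW(A) on { ';' }; A → ';' ';' E with FOLLOW(A) on { ';' }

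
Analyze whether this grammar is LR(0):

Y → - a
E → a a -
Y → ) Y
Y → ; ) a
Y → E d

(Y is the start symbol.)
Yes, the grammar is LR(0)

Augment with Y' → Y and build the canonical LR(0) collection (I0 = CLOSURE({[Y' → . Y]}), then GOTO on every symbol after a dot until no new states appear). It has 14 states:
  I0: { [E → . a a -], [Y → . ) Y], [Y → . - a], [Y → . ; ) a], [Y → . E d], [Y' → . Y] }  — shift
  I1: { [E → . a a -], [Y → ) . Y], [Y → . ) Y], [Y → . - a], [Y → . ; ) a], [Y → . E d] }  — shift
  I2: { [Y → - . a] }  — shift
  I3: { [Y → ; . ) a] }  — shift
  I4: { [Y → E . d] }  — shift
  I5: { [Y' → Y .] }  — accept
  I6: { [E → a . a -] }  — shift
  I7: { [E → a a . -] }  — shift
  I8: { [E → a a - .] }  — reduce
  I9: { [Y → E d .] }  — reduce
  I10: { [Y → ; ) . a] }  — shift
  I11: { [Y → ; ) a .] }  — reduce
  I12: { [Y → - a .] }  — reduce
  I13: { [Y → ) Y .] }  — reduce

Every state is either a pure shift/goto state or contains exactly one complete item and nothing to shift — no conflicts. The grammar is LR(0).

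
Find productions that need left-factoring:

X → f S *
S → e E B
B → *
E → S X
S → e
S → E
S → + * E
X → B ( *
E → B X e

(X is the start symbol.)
Yes, S has productions with common prefix 'e'

Left-factoring is needed when two productions for the same non-terminal
share a common prefix on the right-hand side.

Productions for X:
  X → f S *
  X → B ( *
Productions for S:
  S → e E B
  S → e
  S → E
  S → + * E
Productions for E:
  E → S X
  E → B X e

Found common prefix 'e' in productions for S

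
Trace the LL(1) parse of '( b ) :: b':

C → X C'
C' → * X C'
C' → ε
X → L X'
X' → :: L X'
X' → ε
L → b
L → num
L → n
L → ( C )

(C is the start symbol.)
Stack is shown with the top on the left.

Stack              Input         Action
---------------------------------------
C $                ( b ) :: b $  output C → X C'
X C' $             ( b ) :: b $  output X → L X'
L X' C' $          ( b ) :: b $  output L → ( C )
( C ) X' C' $      ( b ) :: b $  match '('
C ) X' C' $        b ) :: b $    output C → X C'
X C' ) X' C' $     b ) :: b $    output X → L X'
L X' C' ) X' C' $  b ) :: b $    output L → b
b X' C' ) X' C' $  b ) :: b $    match 'b'
X' C' ) X' C' $    ) :: b $      output X' → ε
C' ) X' C' $       ) :: b $      output C' → ε
) X' C' $          ) :: b $      match ')'
X' C' $            :: b $        output X' → :: L X'
:: L X' C' $       :: b $        match '::'
L X' C' $          b $           output L → b
b X' C' $          b $           match 'b'
X' C' $            $             output X' → ε
C' $               $             output C' → ε
$                  $             accept

The string is accepted.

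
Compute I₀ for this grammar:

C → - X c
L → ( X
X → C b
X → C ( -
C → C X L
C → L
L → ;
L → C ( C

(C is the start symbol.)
First, augment the grammar with C' → C
I₀ = CLOSURE({ [C' → . C] }):
  [C' → . C] has the dot before C: add [C → . - X c], [C → . C X L], [C → . L]
  [C → . L] has the dot before L: add [L → . ( X], [L → . ;], [L → . C ( C]
No further items can be added.

I₀ = { [C → . - X c], [C → . C X L], [C → . L], [C' → . C], [L → . ( X], [L → . ;], [L → . C ( C] }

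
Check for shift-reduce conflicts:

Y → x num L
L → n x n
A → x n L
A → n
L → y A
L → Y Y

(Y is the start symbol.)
No shift-reduce conflicts

Augment with Y' → Y and build the canonical LR(0) collection (I0 = CLOSURE({[Y' → . Y]}), then GOTO on every symbol after a dot until no new states appear). It has 16 states:
  I0: { [Y → . x num L], [Y' → . Y] }  — shift
  I1: { [Y' → Y .] }  — accept
  I2: { [Y → x . num L] }  — shift
  I3: { [L → . Y Y], [L → . n x n], [L → . y A], [Y → . x num L], [Y → x num . L] }  — shift
  I4: { [Y → x num L .] }  — reduce
  I5: { [L → Y . Y], [Y → . x num L] }  — shift
  I6: { [L → n . x n] }  — shift
  I7: { [A → . n], [A → . x n L], [L → y . A] }  — shift
  I8: { [L → y A .] }  — reduce
  I9: { [A → n .] }  — reduce
  I10: { [A → x . n L] }  — shift
  I11: { [A → x n . L], [L → . Y Y], [L → . n x n], [L → . y A], [Y → . x num L] }  — shift
  I12: { [A → x n L .] }  — reduce
  I13: { [L → n x . n] }  — shift
  I14: { [L → n x n .] }  — reduce
  I15: { [L → Y Y .] }  — reduce

No state contains both a complete item and a shift item.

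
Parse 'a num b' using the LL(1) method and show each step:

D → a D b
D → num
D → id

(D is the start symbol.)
LL(1) parsing maintains a stack (initially the start symbol over $) and the input. At each step: if the stack top is a terminal, match it against the current input token; if it is a non-terminal N, replace it with the RHS of M[N, lookahead] (the unique production whose predict set contains the lookahead).

Stack is shown with the top on the left.

Stack    Input      Action
--------------------------
D $      a num b $  output D → a D b
a D b $  a num b $  match 'a'
D b $    num b $    output D → num
num b $  num b $    match 'num'
b $      b $        match 'b'
$        $          accept

The string is accepted.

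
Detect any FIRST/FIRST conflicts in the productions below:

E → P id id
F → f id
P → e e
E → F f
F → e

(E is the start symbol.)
Yes. E → P id id / E → F f on { 'e' }

A FIRST/FIRST conflict occurs when two productions N → α and N → β for the same non-terminal have FIRST(α) ∩ FIRST(β) ≠ ∅ (with ε ∈ FIRST of a nullable right-hand side, so two nullable alternatives also conflict).

FIRST sets of the non-terminals at (or reachable through a nullable prefix from) the front of some alternative:
  FIRST(P) = { 'e' }
  FIRST(F) = { 'e', 'f' }

Productions for E:
  E → P id id: FIRST = { 'e' }
  E → F f: FIRST = { 'e', 'f' }
Productions for F:
  F → f id: FIRST = { 'f' }
  F → e: FIRST = { 'e' }
P has only one production, so no FIRST/FIRST conflict is possible there.

Conflict for E: E → P id id and E → F f
  Overlap: { 'e' }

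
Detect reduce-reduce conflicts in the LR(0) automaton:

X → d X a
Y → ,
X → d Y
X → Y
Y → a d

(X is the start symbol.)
Yes — I7: [X → Y .] vs [X → d Y .]

A reduce-reduce conflict occurs when an LR(0) state has two complete items [A → α .] and [B → β .] — both call for a reduction, and with no lookahead the parser cannot choose between them.

Augment with X' → X and build the canonical LR(0) collection (I0 = CLOSURE({[X' → . X]}), then GOTO on every symbol after a dot until no new states appear). It has 10 states:
  I0: { [X → . Y], [X → . d X a], [X → . d Y], [X' → . X], [Y → . ,], [Y → . a d] }  — shift
  I1: { [Y → , .] }  — reduce
  I2: { [X' → X .] }  — accept
  I3: { [X → Y .] }  — reduce
  I4: { [Y → a . d] }  — shift
  I5: { [X → . Y], [X → . d X a], [X → . d Y], [X → d . X a], [X → d . Y], [Y → . ,], [Y → . a d] }  — shift
  I6: { [X → d X . a] }  — shift
  I7: { [X → Y .], [X → d Y .] }  — 2 reduces
  I8: { [X → d X a .] }  — reduce
  I9: { [Y → a d .] }  — reduce

I7 contains complete items [X → Y .], [X → d Y .] — reduce-reduce conflict.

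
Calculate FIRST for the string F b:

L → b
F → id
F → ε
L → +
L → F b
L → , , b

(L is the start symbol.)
{ 'b', 'id' }

FIRST sets of the non-terminals involved (from the grammar, by fixed-point iteration):
  FIRST(F) = { 'id', ε }

To compute FIRST(F b), process the symbols left to right:
Symbol F is a non-terminal. Add FIRST(F) \ {ε} = { 'id' }
F is nullable (ε ∈ FIRST(F)), continue to the next symbol.
Symbol b is a terminal. Add 'b' and stop.
FIRST(F b) = { 'b', 'id' }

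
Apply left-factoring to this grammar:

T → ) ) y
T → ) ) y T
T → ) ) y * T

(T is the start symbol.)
T → ) ) y T'
T' → ε
T' → T
T' → * T

Left-factoring transforms A → αβ₁ | αβ₂ into A → αA' and A' → β₁ | β₂
(α is the longest common prefix among the alternatives). Repeat until
no nonterminal has two alternatives with a common prefix.

Round 1: T has alternatives sharing prefix ') ) y'. Introduce T': T → ) ) y T'
  Add: T' → ε
  Add: T' → T
  Add: T' → * T

No remaining common prefixes — done.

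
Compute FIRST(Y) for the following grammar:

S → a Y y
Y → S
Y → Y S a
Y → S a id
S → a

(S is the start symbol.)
FIRST sets of the other non-terminals involved (by the same procedure, iterated to a fixed point):
  FIRST(S) = { 'a' }

From Y → S:
  - S is a non-terminal: add FIRST(S) \ {ε} = { 'a' }
    S is not nullable, so stop
From Y → Y S a:
  - Y is the symbol being defined: contributes nothing new
    Y is not nullable, so stop
From Y → S a id:
  - S is a non-terminal: add FIRST(S) \ {ε} = { 'a' }
    S is not nullable, so stop

Collecting: FIRST(Y) = { 'a' }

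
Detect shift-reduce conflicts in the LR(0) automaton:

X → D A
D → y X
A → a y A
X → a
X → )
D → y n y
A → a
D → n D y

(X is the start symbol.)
Yes — I10: [D → y n y .] vs [D → . n D y]; I13: [A → a .] vs [A → a . y A]

Augment with X' → X and build the canonical LR(0) collection (I0 = CLOSURE({[X' → . X]}), then GOTO on every symbol after a dot until no new states appear). It has 16 states:
  I0: { [D → . n D y], [D → . y X], [D → . y n y], [X → . )], [X → . D A], [X → . a], [X' → . X] }  — shift
  I1: { [X → ) .] }  — reduce
  I2: { [A → . a y A], [A → . a], [X → D . A] }  — shift
  I3: { [X' → X .] }  — accept
  I4: { [X → a .] }  — reduce
  I5: { [D → . n D y], [D → . y X], [D → . y n y], [D → n . D y] }  — shift
  I6: { [D → . n D y], [D → . y X], [D → . y n y], [D → y . X], [D → y . n y], [X → . )], [X → . D A], [X → . a] }  — shift
  I7: { [D → y X .] }  — reduce
  I8: { [D → . n D y], [D → . y X], [D → . y n y], [D → n . D y], [D → y n . y] }  — shift
  I9: { [D → n D . y] }  — shift
  I10: { [D → . n D y], [D → . y X], [D → . y n y], [D → y . X], [D → y . n y], [D → y n y .], [X → . )], [X → . D A], [X → . a] }  — shift, reduce
  I11: { [D → n D y .] }  — reduce
  I12: { [X → D A .] }  — reduce
  I13: { [A → a . y A], [A → a .] }  — shift, reduce
  I14: { [A → . a y A], [A → . a], [A → a y . A] }  — shift
  I15: { [A → a y A .] }  — reduce

I10 contains reduce item [D → y n y .] and shift items [D → . n D y], [D → . y X], [D → . y n y], [D → y . n y], [X → . )], [X → . a] — shift-reduce conflict.
I13 contains reduce item [A → a .] and shift item [A → a . y A] — shift-reduce conflict.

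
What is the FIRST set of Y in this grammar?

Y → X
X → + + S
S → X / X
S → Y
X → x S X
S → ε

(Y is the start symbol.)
To compute FIRST(Y), examine every production with Y on the left-hand side, reading each right-hand side left to right until a non-nullable symbol is reached.

FIRST sets of the other non-terminals involved (by the same procedure, iterated to a fixed point):
  FIRST(X) = { '+', 'x' }

From Y → X:
  - X is a non-terminal: add FIRST(X) \ {ε} = { '+', 'x' }
    X is not nullable, so stop

Collecting: FIRST(Y) = { '+', 'x' }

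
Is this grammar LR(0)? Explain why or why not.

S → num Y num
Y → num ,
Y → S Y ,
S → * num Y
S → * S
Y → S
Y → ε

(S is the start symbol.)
A grammar is LR(0) if no state in the canonical LR(0) collection has:
  - both a shift item (dot before a terminal) and a complete item (shift-reduce conflict), or
  - two or more complete items (reduce-reduce conflict; the accept item [S' → S .] counts as a complete item here).

Augment with S' → S and build the canonical LR(0) collection (I0 = CLOSURE({[S' → . S]}), then GOTO on every symbol after a dot until no new states appear). It has 14 states:
  I0: { [S → . * S], [S → . * num Y], [S → . num Y num], [S' → . S] }  — shift
  I1: { [S → * . S], [S → * . num Y], [S → . * S], [S → . * num Y], [S → . num Y num] }  — shift
  I2: { [S' → S .] }  — accept
  I3: { [S → . * S], [S → . * num Y], [S → . num Y num], [S → num . Y num], [Y → . S Y ,], [Y → . S], [Y → . num ,], [Y → .] }  — shift, reduce
  I4: { [S → . * S], [S → . * num Y], [S → . num Y num], [Y → . S Y ,], [Y → . S], [Y → . num ,], [Y → .], [Y → S . Y ,], [Y → S .] }  — shift, 2 reduces
  I5: { [S → num Y . num] }  — shift
  I6: { [S → . * S], [S → . * num Y], [S → . num Y num], [S → num . Y num], [Y → . S Y ,], [Y → . S], [Y → . num ,], [Y → .], [Y → num . ,] }  — shift, reduce
  I7: { [Y → num , .] }  — reduce
  I8: { [S → num Y num .] }  — reduce
  I9: { [Y → S Y . ,] }  — shift
  I10: { [Y → S Y , .] }  — reduce
  I11: { [S → * S .] }  — reduce
  I12: { [S → * num . Y], [S → . * S], [S → . * num Y], [S → . num Y num], [S → num . Y num], [Y → . S Y ,], [Y → . S], [Y → . num ,], [Y → .] }  — shift, reduce
  I13: { [S → * num Y .], [S → num Y . num] }  — shift, reduce

Conflict in state I3:
  Shift-reduce conflict between [Y → .] and [S → . * S]
So the grammar is NOT LR(0).

Answer: No. Shift-reduce conflict between [Y → .] and [S → . * S]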